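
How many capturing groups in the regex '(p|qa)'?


To count capturing groups, count each '(' that starts a group.
Pattern: '(p|qa)'
Walking through the pattern:
  Position 0: '(' -> group #1
Total capturing groups: 1

1


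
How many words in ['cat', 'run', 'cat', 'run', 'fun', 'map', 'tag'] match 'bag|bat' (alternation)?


Alternation 'bag|bat' matches either 'bag' or 'bat'.
Checking each word:
  'cat' -> no
  'run' -> no
  'cat' -> no
  'run' -> no
  'fun' -> no
  'map' -> no
  'tag' -> no
Matches: []
Count: 0

0


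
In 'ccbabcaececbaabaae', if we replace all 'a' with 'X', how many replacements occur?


re.sub('a', 'X', text) replaces every occurrence of 'a' with 'X'.
Text: 'ccbabcaececbaabaae'
Scanning for 'a':
  pos 3: 'a' -> replacement #1
  pos 6: 'a' -> replacement #2
  pos 12: 'a' -> replacement #3
  pos 13: 'a' -> replacement #4
  pos 15: 'a' -> replacement #5
  pos 16: 'a' -> replacement #6
Total replacements: 6

6


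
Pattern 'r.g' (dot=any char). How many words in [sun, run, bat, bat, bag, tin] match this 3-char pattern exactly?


Pattern 'r.g' means: starts with 'r', any single char, ends with 'g'.
Checking each word (must be exactly 3 chars):
  'sun' (len=3): no
  'run' (len=3): no
  'bat' (len=3): no
  'bat' (len=3): no
  'bag' (len=3): no
  'tin' (len=3): no
Matching words: []
Total: 0

0


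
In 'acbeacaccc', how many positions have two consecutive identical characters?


Looking for consecutive identical characters in 'acbeacaccc':
  pos 0-1: 'a' vs 'c' -> different
  pos 1-2: 'c' vs 'b' -> different
  pos 2-3: 'b' vs 'e' -> different
  pos 3-4: 'e' vs 'a' -> different
  pos 4-5: 'a' vs 'c' -> different
  pos 5-6: 'c' vs 'a' -> different
  pos 6-7: 'a' vs 'c' -> different
  pos 7-8: 'c' vs 'c' -> MATCH ('cc')
  pos 8-9: 'c' vs 'c' -> MATCH ('cc')
Consecutive identical pairs: ['cc', 'cc']
Count: 2

2


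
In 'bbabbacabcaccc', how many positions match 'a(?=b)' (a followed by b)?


Lookahead 'a(?=b)' matches 'a' only when followed by 'b'.
String: 'bbabbacabcaccc'
Checking each position where char is 'a':
  pos 2: 'a' -> MATCH (next='b')
  pos 5: 'a' -> no (next='c')
  pos 7: 'a' -> MATCH (next='b')
  pos 10: 'a' -> no (next='c')
Matching positions: [2, 7]
Count: 2

2


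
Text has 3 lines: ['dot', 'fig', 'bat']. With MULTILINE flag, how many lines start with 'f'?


With MULTILINE flag, ^ matches the start of each line.
Lines: ['dot', 'fig', 'bat']
Checking which lines start with 'f':
  Line 1: 'dot' -> no
  Line 2: 'fig' -> MATCH
  Line 3: 'bat' -> no
Matching lines: ['fig']
Count: 1

1


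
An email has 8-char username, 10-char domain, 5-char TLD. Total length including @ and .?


An email address has format: username@domain.tld
Username length: 8
'@' character: 1
Domain length: 10
'.' character: 1
TLD length: 5
Total = 8 + 1 + 10 + 1 + 5 = 25

25


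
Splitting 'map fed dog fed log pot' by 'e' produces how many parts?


Splitting by 'e' breaks the string at each occurrence of the separator.
Text: 'map fed dog fed log pot'
Parts after split:
  Part 1: 'map f'
  Part 2: 'd dog f'
  Part 3: 'd log pot'
Total parts: 3

3


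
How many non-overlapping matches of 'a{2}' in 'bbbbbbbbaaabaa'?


Pattern 'a{2}' matches exactly 2 consecutive a's (greedy, non-overlapping).
String: 'bbbbbbbbaaabaa'
Scanning for runs of a's:
  Run at pos 8: 'aaa' (length 3) -> 1 match(es)
  Run at pos 12: 'aa' (length 2) -> 1 match(es)
Matches found: ['aa', 'aa']
Total: 2

2


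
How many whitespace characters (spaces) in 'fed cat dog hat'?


\s matches whitespace characters (spaces, tabs, etc.).
Text: 'fed cat dog hat'
This text has 4 words separated by spaces.
Number of spaces = number of words - 1 = 4 - 1 = 3

3


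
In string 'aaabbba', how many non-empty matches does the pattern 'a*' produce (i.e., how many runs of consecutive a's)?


Pattern 'a*' matches zero or more a's. We want non-empty runs of consecutive a's.
String: 'aaabbba'
Walking through the string to find runs of a's:
  Run 1: positions 0-2 -> 'aaa'
  Run 2: positions 6-6 -> 'a'
Non-empty runs found: ['aaa', 'a']
Count: 2

2


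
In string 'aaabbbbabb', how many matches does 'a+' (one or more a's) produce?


Pattern 'a+' matches one or more consecutive a's.
String: 'aaabbbbabb'
Scanning for runs of a:
  Match 1: 'aaa' (length 3)
  Match 2: 'a' (length 1)
Total matches: 2

2


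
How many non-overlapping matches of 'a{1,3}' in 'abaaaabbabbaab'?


Pattern 'a{1,3}' matches between 1 and 3 consecutive a's (greedy).
String: 'abaaaabbabbaab'
Finding runs of a's and applying greedy matching:
  Run at pos 0: 'a' (length 1)
  Run at pos 2: 'aaaa' (length 4)
  Run at pos 8: 'a' (length 1)
  Run at pos 11: 'aa' (length 2)
Matches: ['a', 'aaa', 'a', 'a', 'aa']
Count: 5

5


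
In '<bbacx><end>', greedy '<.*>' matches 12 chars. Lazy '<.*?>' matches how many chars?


Greedy '<.*>' tries to match as MUCH as possible.
Lazy '<.*?>' tries to match as LITTLE as possible.

String: '<bbacx><end>'
Greedy '<.*>' starts at first '<' and extends to the LAST '>': '<bbacx><end>' (12 chars)
Lazy '<.*?>' starts at first '<' and stops at the FIRST '>': '<bbacx>' (7 chars)

7


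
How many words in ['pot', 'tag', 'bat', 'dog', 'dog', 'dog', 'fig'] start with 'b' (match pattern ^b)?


Pattern ^b anchors to start of word. Check which words begin with 'b':
  'pot' -> no
  'tag' -> no
  'bat' -> MATCH (starts with 'b')
  'dog' -> no
  'dog' -> no
  'dog' -> no
  'fig' -> no
Matching words: ['bat']
Count: 1

1


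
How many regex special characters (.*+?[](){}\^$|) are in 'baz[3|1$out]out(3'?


Regex special characters are: . * + ? [ ] ( ) { } \ ^ $ |
Scanning 'baz[3|1$out]out(3':
  pos 3: '[' -> SPECIAL
  pos 5: '|' -> SPECIAL
  pos 7: '$' -> SPECIAL
  pos 11: ']' -> SPECIAL
  pos 15: '(' -> SPECIAL
Special chars found: ['[', '|', '$', ']', '(']
Total: 5

5


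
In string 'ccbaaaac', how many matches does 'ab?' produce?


Pattern 'ab?' matches 'a' optionally followed by 'b'.
String: 'ccbaaaac'
Scanning left to right for 'a' then checking next char:
  Match 1: 'a' (a not followed by b)
  Match 2: 'a' (a not followed by b)
  Match 3: 'a' (a not followed by b)
  Match 4: 'a' (a not followed by b)
Total matches: 4

4


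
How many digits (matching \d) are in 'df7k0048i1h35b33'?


\d matches any digit 0-9.
Scanning 'df7k0048i1h35b33':
  pos 2: '7' -> DIGIT
  pos 4: '0' -> DIGIT
  pos 5: '0' -> DIGIT
  pos 6: '4' -> DIGIT
  pos 7: '8' -> DIGIT
  pos 9: '1' -> DIGIT
  pos 11: '3' -> DIGIT
  pos 12: '5' -> DIGIT
  pos 14: '3' -> DIGIT
  pos 15: '3' -> DIGIT
Digits found: ['7', '0', '0', '4', '8', '1', '3', '5', '3', '3']
Total: 10

10


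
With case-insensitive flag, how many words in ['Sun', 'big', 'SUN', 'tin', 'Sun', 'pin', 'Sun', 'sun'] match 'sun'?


Case-insensitive matching: compare each word's lowercase form to 'sun'.
  'Sun' -> lower='sun' -> MATCH
  'big' -> lower='big' -> no
  'SUN' -> lower='sun' -> MATCH
  'tin' -> lower='tin' -> no
  'Sun' -> lower='sun' -> MATCH
  'pin' -> lower='pin' -> no
  'Sun' -> lower='sun' -> MATCH
  'sun' -> lower='sun' -> MATCH
Matches: ['Sun', 'SUN', 'Sun', 'Sun', 'sun']
Count: 5

5


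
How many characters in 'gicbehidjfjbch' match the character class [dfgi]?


Character class [dfgi] matches any of: {d, f, g, i}
Scanning string 'gicbehidjfjbch' character by character:
  pos 0: 'g' -> MATCH
  pos 1: 'i' -> MATCH
  pos 2: 'c' -> no
  pos 3: 'b' -> no
  pos 4: 'e' -> no
  pos 5: 'h' -> no
  pos 6: 'i' -> MATCH
  pos 7: 'd' -> MATCH
  pos 8: 'j' -> no
  pos 9: 'f' -> MATCH
  pos 10: 'j' -> no
  pos 11: 'b' -> no
  pos 12: 'c' -> no
  pos 13: 'h' -> no
Total matches: 5

5


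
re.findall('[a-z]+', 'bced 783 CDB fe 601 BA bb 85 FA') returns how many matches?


Pattern '[a-z]+' finds one or more lowercase letters.
Text: 'bced 783 CDB fe 601 BA bb 85 FA'
Scanning for matches:
  Match 1: 'bced'
  Match 2: 'fe'
  Match 3: 'bb'
Total matches: 3

3


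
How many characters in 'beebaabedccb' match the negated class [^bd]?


Negated class [^bd] matches any char NOT in {b, d}
Scanning 'beebaabedccb':
  pos 0: 'b' -> no (excluded)
  pos 1: 'e' -> MATCH
  pos 2: 'e' -> MATCH
  pos 3: 'b' -> no (excluded)
  pos 4: 'a' -> MATCH
  pos 5: 'a' -> MATCH
  pos 6: 'b' -> no (excluded)
  pos 7: 'e' -> MATCH
  pos 8: 'd' -> no (excluded)
  pos 9: 'c' -> MATCH
  pos 10: 'c' -> MATCH
  pos 11: 'b' -> no (excluded)
Total matches: 7

7


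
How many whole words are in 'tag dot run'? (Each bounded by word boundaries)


Word boundaries (\b) mark the start/end of each word.
Text: 'tag dot run'
Splitting by whitespace:
  Word 1: 'tag'
  Word 2: 'dot'
  Word 3: 'run'
Total whole words: 3

3


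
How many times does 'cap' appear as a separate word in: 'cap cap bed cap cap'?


Scanning each word for exact match 'cap':
  Word 1: 'cap' -> MATCH
  Word 2: 'cap' -> MATCH
  Word 3: 'bed' -> no
  Word 4: 'cap' -> MATCH
  Word 5: 'cap' -> MATCH
Total matches: 4

4


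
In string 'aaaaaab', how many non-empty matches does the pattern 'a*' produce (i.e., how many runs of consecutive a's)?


Pattern 'a*' matches zero or more a's. We want non-empty runs of consecutive a's.
String: 'aaaaaab'
Walking through the string to find runs of a's:
  Run 1: positions 0-5 -> 'aaaaaa'
Non-empty runs found: ['aaaaaa']
Count: 1

1


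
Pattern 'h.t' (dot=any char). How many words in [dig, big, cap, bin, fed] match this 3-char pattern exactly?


Pattern 'h.t' means: starts with 'h', any single char, ends with 't'.
Checking each word (must be exactly 3 chars):
  'dig' (len=3): no
  'big' (len=3): no
  'cap' (len=3): no
  'bin' (len=3): no
  'fed' (len=3): no
Matching words: []
Total: 0

0


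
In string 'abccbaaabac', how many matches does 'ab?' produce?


Pattern 'ab?' matches 'a' optionally followed by 'b'.
String: 'abccbaaabac'
Scanning left to right for 'a' then checking next char:
  Match 1: 'ab' (a followed by b)
  Match 2: 'a' (a not followed by b)
  Match 3: 'a' (a not followed by b)
  Match 4: 'ab' (a followed by b)
  Match 5: 'a' (a not followed by b)
Total matches: 5

5


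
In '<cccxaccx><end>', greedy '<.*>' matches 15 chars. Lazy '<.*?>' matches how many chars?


Greedy '<.*>' tries to match as MUCH as possible.
Lazy '<.*?>' tries to match as LITTLE as possible.

String: '<cccxaccx><end>'
Greedy '<.*>' starts at first '<' and extends to the LAST '>': '<cccxaccx><end>' (15 chars)
Lazy '<.*?>' starts at first '<' and stops at the FIRST '>': '<cccxaccx>' (10 chars)

10


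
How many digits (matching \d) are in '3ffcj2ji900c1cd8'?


\d matches any digit 0-9.
Scanning '3ffcj2ji900c1cd8':
  pos 0: '3' -> DIGIT
  pos 5: '2' -> DIGIT
  pos 8: '9' -> DIGIT
  pos 9: '0' -> DIGIT
  pos 10: '0' -> DIGIT
  pos 12: '1' -> DIGIT
  pos 15: '8' -> DIGIT
Digits found: ['3', '2', '9', '0', '0', '1', '8']
Total: 7

7


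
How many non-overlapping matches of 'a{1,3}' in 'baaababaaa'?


Pattern 'a{1,3}' matches between 1 and 3 consecutive a's (greedy).
String: 'baaababaaa'
Finding runs of a's and applying greedy matching:
  Run at pos 1: 'aaa' (length 3)
  Run at pos 5: 'a' (length 1)
  Run at pos 7: 'aaa' (length 3)
Matches: ['aaa', 'a', 'aaa']
Count: 3

3


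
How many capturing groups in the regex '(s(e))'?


To count capturing groups, count each '(' that starts a group.
Pattern: '(s(e))'
Walking through the pattern:
  Position 0: '(' -> group #1
  Position 2: '(' -> group #2
Total capturing groups: 2

2


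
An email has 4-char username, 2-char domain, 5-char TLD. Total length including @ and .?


An email address has format: username@domain.tld
Username length: 4
'@' character: 1
Domain length: 2
'.' character: 1
TLD length: 5
Total = 4 + 1 + 2 + 1 + 5 = 13

13


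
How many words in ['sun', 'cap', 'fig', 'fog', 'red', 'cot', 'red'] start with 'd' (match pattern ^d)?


Pattern ^d anchors to start of word. Check which words begin with 'd':
  'sun' -> no
  'cap' -> no
  'fig' -> no
  'fog' -> no
  'red' -> no
  'cot' -> no
  'red' -> no
Matching words: []
Count: 0

0


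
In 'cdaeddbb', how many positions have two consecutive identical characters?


Looking for consecutive identical characters in 'cdaeddbb':
  pos 0-1: 'c' vs 'd' -> different
  pos 1-2: 'd' vs 'a' -> different
  pos 2-3: 'a' vs 'e' -> different
  pos 3-4: 'e' vs 'd' -> different
  pos 4-5: 'd' vs 'd' -> MATCH ('dd')
  pos 5-6: 'd' vs 'b' -> different
  pos 6-7: 'b' vs 'b' -> MATCH ('bb')
Consecutive identical pairs: ['dd', 'bb']
Count: 2

2


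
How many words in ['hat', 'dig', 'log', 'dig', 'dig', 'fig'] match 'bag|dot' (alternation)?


Alternation 'bag|dot' matches either 'bag' or 'dot'.
Checking each word:
  'hat' -> no
  'dig' -> no
  'log' -> no
  'dig' -> no
  'dig' -> no
  'fig' -> no
Matches: []
Count: 0

0


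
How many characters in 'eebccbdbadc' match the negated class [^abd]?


Negated class [^abd] matches any char NOT in {a, b, d}
Scanning 'eebccbdbadc':
  pos 0: 'e' -> MATCH
  pos 1: 'e' -> MATCH
  pos 2: 'b' -> no (excluded)
  pos 3: 'c' -> MATCH
  pos 4: 'c' -> MATCH
  pos 5: 'b' -> no (excluded)
  pos 6: 'd' -> no (excluded)
  pos 7: 'b' -> no (excluded)
  pos 8: 'a' -> no (excluded)
  pos 9: 'd' -> no (excluded)
  pos 10: 'c' -> MATCH
Total matches: 5

5


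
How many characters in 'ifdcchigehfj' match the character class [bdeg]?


Character class [bdeg] matches any of: {b, d, e, g}
Scanning string 'ifdcchigehfj' character by character:
  pos 0: 'i' -> no
  pos 1: 'f' -> no
  pos 2: 'd' -> MATCH
  pos 3: 'c' -> no
  pos 4: 'c' -> no
  pos 5: 'h' -> no
  pos 6: 'i' -> no
  pos 7: 'g' -> MATCH
  pos 8: 'e' -> MATCH
  pos 9: 'h' -> no
  pos 10: 'f' -> no
  pos 11: 'j' -> no
Total matches: 3

3


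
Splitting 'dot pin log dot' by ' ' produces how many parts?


Splitting by ' ' breaks the string at each occurrence of the separator.
Text: 'dot pin log dot'
Parts after split:
  Part 1: 'dot'
  Part 2: 'pin'
  Part 3: 'log'
  Part 4: 'dot'
Total parts: 4

4


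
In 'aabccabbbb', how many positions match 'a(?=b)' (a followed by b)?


Lookahead 'a(?=b)' matches 'a' only when followed by 'b'.
String: 'aabccabbbb'
Checking each position where char is 'a':
  pos 0: 'a' -> no (next='a')
  pos 1: 'a' -> MATCH (next='b')
  pos 5: 'a' -> MATCH (next='b')
Matching positions: [1, 5]
Count: 2

2


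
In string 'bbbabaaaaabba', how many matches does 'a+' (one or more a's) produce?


Pattern 'a+' matches one or more consecutive a's.
String: 'bbbabaaaaabba'
Scanning for runs of a:
  Match 1: 'a' (length 1)
  Match 2: 'aaaaa' (length 5)
  Match 3: 'a' (length 1)
Total matches: 3

3


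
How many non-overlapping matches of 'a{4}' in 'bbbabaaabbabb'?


Pattern 'a{4}' matches exactly 4 consecutive a's (greedy, non-overlapping).
String: 'bbbabaaabbabb'
Scanning for runs of a's:
  Run at pos 3: 'a' (length 1) -> 0 match(es)
  Run at pos 5: 'aaa' (length 3) -> 0 match(es)
  Run at pos 10: 'a' (length 1) -> 0 match(es)
Matches found: []
Total: 0

0


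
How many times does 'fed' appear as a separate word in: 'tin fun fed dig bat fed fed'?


Scanning each word for exact match 'fed':
  Word 1: 'tin' -> no
  Word 2: 'fun' -> no
  Word 3: 'fed' -> MATCH
  Word 4: 'dig' -> no
  Word 5: 'bat' -> no
  Word 6: 'fed' -> MATCH
  Word 7: 'fed' -> MATCH
Total matches: 3

3


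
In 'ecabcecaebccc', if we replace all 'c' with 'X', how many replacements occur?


re.sub('c', 'X', text) replaces every occurrence of 'c' with 'X'.
Text: 'ecabcecaebccc'
Scanning for 'c':
  pos 1: 'c' -> replacement #1
  pos 4: 'c' -> replacement #2
  pos 6: 'c' -> replacement #3
  pos 10: 'c' -> replacement #4
  pos 11: 'c' -> replacement #5
  pos 12: 'c' -> replacement #6
Total replacements: 6

6


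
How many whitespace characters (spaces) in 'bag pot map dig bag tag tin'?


\s matches whitespace characters (spaces, tabs, etc.).
Text: 'bag pot map dig bag tag tin'
This text has 7 words separated by spaces.
Number of spaces = number of words - 1 = 7 - 1 = 6

6


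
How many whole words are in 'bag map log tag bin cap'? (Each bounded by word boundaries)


Word boundaries (\b) mark the start/end of each word.
Text: 'bag map log tag bin cap'
Splitting by whitespace:
  Word 1: 'bag'
  Word 2: 'map'
  Word 3: 'log'
  Word 4: 'tag'
  Word 5: 'bin'
  Word 6: 'cap'
Total whole words: 6

6


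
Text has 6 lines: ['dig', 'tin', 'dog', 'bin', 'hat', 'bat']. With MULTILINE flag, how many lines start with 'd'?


With MULTILINE flag, ^ matches the start of each line.
Lines: ['dig', 'tin', 'dog', 'bin', 'hat', 'bat']
Checking which lines start with 'd':
  Line 1: 'dig' -> MATCH
  Line 2: 'tin' -> no
  Line 3: 'dog' -> MATCH
  Line 4: 'bin' -> no
  Line 5: 'hat' -> no
  Line 6: 'bat' -> no
Matching lines: ['dig', 'dog']
Count: 2

2


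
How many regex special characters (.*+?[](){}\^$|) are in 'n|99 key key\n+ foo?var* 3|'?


Regex special characters are: . * + ? [ ] ( ) { } \ ^ $ |
Scanning 'n|99 key key\n+ foo?var* 3|':
  pos 1: '|' -> SPECIAL
  pos 12: '\' -> SPECIAL
  pos 14: '+' -> SPECIAL
  pos 19: '?' -> SPECIAL
  pos 23: '*' -> SPECIAL
  pos 26: '|' -> SPECIAL
Special chars found: ['|', '\\', '+', '?', '*', '|']
Total: 6

6


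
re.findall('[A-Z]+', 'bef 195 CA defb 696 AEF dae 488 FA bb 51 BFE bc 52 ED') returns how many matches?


Pattern '[A-Z]+' finds one or more uppercase letters.
Text: 'bef 195 CA defb 696 AEF dae 488 FA bb 51 BFE bc 52 ED'
Scanning for matches:
  Match 1: 'CA'
  Match 2: 'AEF'
  Match 3: 'FA'
  Match 4: 'BFE'
  Match 5: 'ED'
Total matches: 5

5


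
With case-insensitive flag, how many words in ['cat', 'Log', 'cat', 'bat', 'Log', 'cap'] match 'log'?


Case-insensitive matching: compare each word's lowercase form to 'log'.
  'cat' -> lower='cat' -> no
  'Log' -> lower='log' -> MATCH
  'cat' -> lower='cat' -> no
  'bat' -> lower='bat' -> no
  'Log' -> lower='log' -> MATCH
  'cap' -> lower='cap' -> no
Matches: ['Log', 'Log']
Count: 2

2


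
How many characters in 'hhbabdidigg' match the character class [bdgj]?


Character class [bdgj] matches any of: {b, d, g, j}
Scanning string 'hhbabdidigg' character by character:
  pos 0: 'h' -> no
  pos 1: 'h' -> no
  pos 2: 'b' -> MATCH
  pos 3: 'a' -> no
  pos 4: 'b' -> MATCH
  pos 5: 'd' -> MATCH
  pos 6: 'i' -> no
  pos 7: 'd' -> MATCH
  pos 8: 'i' -> no
  pos 9: 'g' -> MATCH
  pos 10: 'g' -> MATCH
Total matches: 6

6


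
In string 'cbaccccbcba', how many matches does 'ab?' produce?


Pattern 'ab?' matches 'a' optionally followed by 'b'.
String: 'cbaccccbcba'
Scanning left to right for 'a' then checking next char:
  Match 1: 'a' (a not followed by b)
  Match 2: 'a' (a not followed by b)
Total matches: 2

2


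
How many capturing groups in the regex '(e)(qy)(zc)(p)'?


To count capturing groups, count each '(' that starts a group.
Pattern: '(e)(qy)(zc)(p)'
Walking through the pattern:
  Position 0: '(' -> group #1
  Position 3: '(' -> group #2
  Position 7: '(' -> group #3
  Position 11: '(' -> group #4
Total capturing groups: 4

4


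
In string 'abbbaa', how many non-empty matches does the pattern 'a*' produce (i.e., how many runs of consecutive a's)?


Pattern 'a*' matches zero or more a's. We want non-empty runs of consecutive a's.
String: 'abbbaa'
Walking through the string to find runs of a's:
  Run 1: positions 0-0 -> 'a'
  Run 2: positions 4-5 -> 'aa'
Non-empty runs found: ['a', 'aa']
Count: 2

2


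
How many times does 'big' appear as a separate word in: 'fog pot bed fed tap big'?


Scanning each word for exact match 'big':
  Word 1: 'fog' -> no
  Word 2: 'pot' -> no
  Word 3: 'bed' -> no
  Word 4: 'fed' -> no
  Word 5: 'tap' -> no
  Word 6: 'big' -> MATCH
Total matches: 1

1


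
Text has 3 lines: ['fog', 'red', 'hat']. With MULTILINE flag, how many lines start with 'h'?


With MULTILINE flag, ^ matches the start of each line.
Lines: ['fog', 'red', 'hat']
Checking which lines start with 'h':
  Line 1: 'fog' -> no
  Line 2: 'red' -> no
  Line 3: 'hat' -> MATCH
Matching lines: ['hat']
Count: 1

1


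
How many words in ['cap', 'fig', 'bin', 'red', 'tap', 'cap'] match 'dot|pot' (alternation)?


Alternation 'dot|pot' matches either 'dot' or 'pot'.
Checking each word:
  'cap' -> no
  'fig' -> no
  'bin' -> no
  'red' -> no
  'tap' -> no
  'cap' -> no
Matches: []
Count: 0

0


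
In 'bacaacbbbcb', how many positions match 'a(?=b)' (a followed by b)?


Lookahead 'a(?=b)' matches 'a' only when followed by 'b'.
String: 'bacaacbbbcb'
Checking each position where char is 'a':
  pos 1: 'a' -> no (next='c')
  pos 3: 'a' -> no (next='a')
  pos 4: 'a' -> no (next='c')
Matching positions: []
Count: 0

0


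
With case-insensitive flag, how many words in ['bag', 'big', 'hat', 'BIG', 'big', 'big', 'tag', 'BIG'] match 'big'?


Case-insensitive matching: compare each word's lowercase form to 'big'.
  'bag' -> lower='bag' -> no
  'big' -> lower='big' -> MATCH
  'hat' -> lower='hat' -> no
  'BIG' -> lower='big' -> MATCH
  'big' -> lower='big' -> MATCH
  'big' -> lower='big' -> MATCH
  'tag' -> lower='tag' -> no
  'BIG' -> lower='big' -> MATCH
Matches: ['big', 'BIG', 'big', 'big', 'BIG']
Count: 5

5


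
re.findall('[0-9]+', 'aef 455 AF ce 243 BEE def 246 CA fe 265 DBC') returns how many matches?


Pattern '[0-9]+' finds one or more digits.
Text: 'aef 455 AF ce 243 BEE def 246 CA fe 265 DBC'
Scanning for matches:
  Match 1: '455'
  Match 2: '243'
  Match 3: '246'
  Match 4: '265'
Total matches: 4

4


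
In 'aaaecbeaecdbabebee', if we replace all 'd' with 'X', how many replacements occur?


re.sub('d', 'X', text) replaces every occurrence of 'd' with 'X'.
Text: 'aaaecbeaecdbabebee'
Scanning for 'd':
  pos 10: 'd' -> replacement #1
Total replacements: 1

1


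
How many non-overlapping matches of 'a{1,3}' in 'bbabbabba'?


Pattern 'a{1,3}' matches between 1 and 3 consecutive a's (greedy).
String: 'bbabbabba'
Finding runs of a's and applying greedy matching:
  Run at pos 2: 'a' (length 1)
  Run at pos 5: 'a' (length 1)
  Run at pos 8: 'a' (length 1)
Matches: ['a', 'a', 'a']
Count: 3

3


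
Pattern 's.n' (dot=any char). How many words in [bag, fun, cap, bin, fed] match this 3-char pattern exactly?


Pattern 's.n' means: starts with 's', any single char, ends with 'n'.
Checking each word (must be exactly 3 chars):
  'bag' (len=3): no
  'fun' (len=3): no
  'cap' (len=3): no
  'bin' (len=3): no
  'fed' (len=3): no
Matching words: []
Total: 0

0


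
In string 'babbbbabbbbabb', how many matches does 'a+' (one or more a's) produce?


Pattern 'a+' matches one or more consecutive a's.
String: 'babbbbabbbbabb'
Scanning for runs of a:
  Match 1: 'a' (length 1)
  Match 2: 'a' (length 1)
  Match 3: 'a' (length 1)
Total matches: 3

3


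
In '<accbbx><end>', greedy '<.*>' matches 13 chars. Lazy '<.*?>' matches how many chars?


Greedy '<.*>' tries to match as MUCH as possible.
Lazy '<.*?>' tries to match as LITTLE as possible.

String: '<accbbx><end>'
Greedy '<.*>' starts at first '<' and extends to the LAST '>': '<accbbx><end>' (13 chars)
Lazy '<.*?>' starts at first '<' and stops at the FIRST '>': '<accbbx>' (8 chars)

8


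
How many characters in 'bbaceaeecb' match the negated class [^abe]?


Negated class [^abe] matches any char NOT in {a, b, e}
Scanning 'bbaceaeecb':
  pos 0: 'b' -> no (excluded)
  pos 1: 'b' -> no (excluded)
  pos 2: 'a' -> no (excluded)
  pos 3: 'c' -> MATCH
  pos 4: 'e' -> no (excluded)
  pos 5: 'a' -> no (excluded)
  pos 6: 'e' -> no (excluded)
  pos 7: 'e' -> no (excluded)
  pos 8: 'c' -> MATCH
  pos 9: 'b' -> no (excluded)
Total matches: 2

2


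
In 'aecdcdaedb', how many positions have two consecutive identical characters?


Looking for consecutive identical characters in 'aecdcdaedb':
  pos 0-1: 'a' vs 'e' -> different
  pos 1-2: 'e' vs 'c' -> different
  pos 2-3: 'c' vs 'd' -> different
  pos 3-4: 'd' vs 'c' -> different
  pos 4-5: 'c' vs 'd' -> different
  pos 5-6: 'd' vs 'a' -> different
  pos 6-7: 'a' vs 'e' -> different
  pos 7-8: 'e' vs 'd' -> different
  pos 8-9: 'd' vs 'b' -> different
Consecutive identical pairs: []
Count: 0

0


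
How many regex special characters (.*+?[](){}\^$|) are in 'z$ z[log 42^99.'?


Regex special characters are: . * + ? [ ] ( ) { } \ ^ $ |
Scanning 'z$ z[log 42^99.':
  pos 1: '$' -> SPECIAL
  pos 4: '[' -> SPECIAL
  pos 11: '^' -> SPECIAL
  pos 14: '.' -> SPECIAL
Special chars found: ['$', '[', '^', '.']
Total: 4

4


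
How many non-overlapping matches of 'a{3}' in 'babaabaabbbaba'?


Pattern 'a{3}' matches exactly 3 consecutive a's (greedy, non-overlapping).
String: 'babaabaabbbaba'
Scanning for runs of a's:
  Run at pos 1: 'a' (length 1) -> 0 match(es)
  Run at pos 3: 'aa' (length 2) -> 0 match(es)
  Run at pos 6: 'aa' (length 2) -> 0 match(es)
  Run at pos 11: 'a' (length 1) -> 0 match(es)
  Run at pos 13: 'a' (length 1) -> 0 match(es)
Matches found: []
Total: 0

0


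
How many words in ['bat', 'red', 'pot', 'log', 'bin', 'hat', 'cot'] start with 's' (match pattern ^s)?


Pattern ^s anchors to start of word. Check which words begin with 's':
  'bat' -> no
  'red' -> no
  'pot' -> no
  'log' -> no
  'bin' -> no
  'hat' -> no
  'cot' -> no
Matching words: []
Count: 0

0


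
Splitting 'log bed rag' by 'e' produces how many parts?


Splitting by 'e' breaks the string at each occurrence of the separator.
Text: 'log bed rag'
Parts after split:
  Part 1: 'log b'
  Part 2: 'd rag'
Total parts: 2

2


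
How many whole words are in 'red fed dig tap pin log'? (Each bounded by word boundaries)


Word boundaries (\b) mark the start/end of each word.
Text: 'red fed dig tap pin log'
Splitting by whitespace:
  Word 1: 'red'
  Word 2: 'fed'
  Word 3: 'dig'
  Word 4: 'tap'
  Word 5: 'pin'
  Word 6: 'log'
Total whole words: 6

6


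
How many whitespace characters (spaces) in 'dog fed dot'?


\s matches whitespace characters (spaces, tabs, etc.).
Text: 'dog fed dot'
This text has 3 words separated by spaces.
Number of spaces = number of words - 1 = 3 - 1 = 2

2


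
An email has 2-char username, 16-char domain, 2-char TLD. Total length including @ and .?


An email address has format: username@domain.tld
Username length: 2
'@' character: 1
Domain length: 16
'.' character: 1
TLD length: 2
Total = 2 + 1 + 16 + 1 + 2 = 22

22


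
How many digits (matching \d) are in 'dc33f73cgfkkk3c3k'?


\d matches any digit 0-9.
Scanning 'dc33f73cgfkkk3c3k':
  pos 2: '3' -> DIGIT
  pos 3: '3' -> DIGIT
  pos 5: '7' -> DIGIT
  pos 6: '3' -> DIGIT
  pos 13: '3' -> DIGIT
  pos 15: '3' -> DIGIT
Digits found: ['3', '3', '7', '3', '3', '3']
Total: 6

6


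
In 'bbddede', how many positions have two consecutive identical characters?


Looking for consecutive identical characters in 'bbddede':
  pos 0-1: 'b' vs 'b' -> MATCH ('bb')
  pos 1-2: 'b' vs 'd' -> different
  pos 2-3: 'd' vs 'd' -> MATCH ('dd')
  pos 3-4: 'd' vs 'e' -> different
  pos 4-5: 'e' vs 'd' -> different
  pos 5-6: 'd' vs 'e' -> different
Consecutive identical pairs: ['bb', 'dd']
Count: 2

2


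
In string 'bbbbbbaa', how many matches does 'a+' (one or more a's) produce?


Pattern 'a+' matches one or more consecutive a's.
String: 'bbbbbbaa'
Scanning for runs of a:
  Match 1: 'aa' (length 2)
Total matches: 1

1


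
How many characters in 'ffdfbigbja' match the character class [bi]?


Character class [bi] matches any of: {b, i}
Scanning string 'ffdfbigbja' character by character:
  pos 0: 'f' -> no
  pos 1: 'f' -> no
  pos 2: 'd' -> no
  pos 3: 'f' -> no
  pos 4: 'b' -> MATCH
  pos 5: 'i' -> MATCH
  pos 6: 'g' -> no
  pos 7: 'b' -> MATCH
  pos 8: 'j' -> no
  pos 9: 'a' -> no
Total matches: 3

3


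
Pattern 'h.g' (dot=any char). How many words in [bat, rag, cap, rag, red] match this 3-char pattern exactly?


Pattern 'h.g' means: starts with 'h', any single char, ends with 'g'.
Checking each word (must be exactly 3 chars):
  'bat' (len=3): no
  'rag' (len=3): no
  'cap' (len=3): no
  'rag' (len=3): no
  'red' (len=3): no
Matching words: []
Total: 0

0


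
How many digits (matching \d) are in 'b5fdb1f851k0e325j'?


\d matches any digit 0-9.
Scanning 'b5fdb1f851k0e325j':
  pos 1: '5' -> DIGIT
  pos 5: '1' -> DIGIT
  pos 7: '8' -> DIGIT
  pos 8: '5' -> DIGIT
  pos 9: '1' -> DIGIT
  pos 11: '0' -> DIGIT
  pos 13: '3' -> DIGIT
  pos 14: '2' -> DIGIT
  pos 15: '5' -> DIGIT
Digits found: ['5', '1', '8', '5', '1', '0', '3', '2', '5']
Total: 9

9


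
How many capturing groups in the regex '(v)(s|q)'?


To count capturing groups, count each '(' that starts a group.
Pattern: '(v)(s|q)'
Walking through the pattern:
  Position 0: '(' -> group #1
  Position 3: '(' -> group #2
Total capturing groups: 2

2


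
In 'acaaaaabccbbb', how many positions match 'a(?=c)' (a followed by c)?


Lookahead 'a(?=c)' matches 'a' only when followed by 'c'.
String: 'acaaaaabccbbb'
Checking each position where char is 'a':
  pos 0: 'a' -> MATCH (next='c')
  pos 2: 'a' -> no (next='a')
  pos 3: 'a' -> no (next='a')
  pos 4: 'a' -> no (next='a')
  pos 5: 'a' -> no (next='a')
  pos 6: 'a' -> no (next='b')
Matching positions: [0]
Count: 1

1


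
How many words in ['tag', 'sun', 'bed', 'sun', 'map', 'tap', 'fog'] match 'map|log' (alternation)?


Alternation 'map|log' matches either 'map' or 'log'.
Checking each word:
  'tag' -> no
  'sun' -> no
  'bed' -> no
  'sun' -> no
  'map' -> MATCH
  'tap' -> no
  'fog' -> no
Matches: ['map']
Count: 1

1


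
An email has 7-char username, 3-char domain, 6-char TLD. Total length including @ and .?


An email address has format: username@domain.tld
Username length: 7
'@' character: 1
Domain length: 3
'.' character: 1
TLD length: 6
Total = 7 + 1 + 3 + 1 + 6 = 18

18


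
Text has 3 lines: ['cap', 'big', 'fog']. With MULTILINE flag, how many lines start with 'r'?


With MULTILINE flag, ^ matches the start of each line.
Lines: ['cap', 'big', 'fog']
Checking which lines start with 'r':
  Line 1: 'cap' -> no
  Line 2: 'big' -> no
  Line 3: 'fog' -> no
Matching lines: []
Count: 0

0


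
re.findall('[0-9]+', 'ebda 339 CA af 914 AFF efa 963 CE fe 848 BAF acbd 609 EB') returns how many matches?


Pattern '[0-9]+' finds one or more digits.
Text: 'ebda 339 CA af 914 AFF efa 963 CE fe 848 BAF acbd 609 EB'
Scanning for matches:
  Match 1: '339'
  Match 2: '914'
  Match 3: '963'
  Match 4: '848'
  Match 5: '609'
Total matches: 5

5


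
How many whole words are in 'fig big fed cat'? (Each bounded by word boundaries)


Word boundaries (\b) mark the start/end of each word.
Text: 'fig big fed cat'
Splitting by whitespace:
  Word 1: 'fig'
  Word 2: 'big'
  Word 3: 'fed'
  Word 4: 'cat'
Total whole words: 4

4


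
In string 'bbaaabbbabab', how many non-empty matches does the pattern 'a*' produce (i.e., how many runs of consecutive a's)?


Pattern 'a*' matches zero or more a's. We want non-empty runs of consecutive a's.
String: 'bbaaabbbabab'
Walking through the string to find runs of a's:
  Run 1: positions 2-4 -> 'aaa'
  Run 2: positions 8-8 -> 'a'
  Run 3: positions 10-10 -> 'a'
Non-empty runs found: ['aaa', 'a', 'a']
Count: 3

3


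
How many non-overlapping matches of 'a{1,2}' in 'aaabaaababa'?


Pattern 'a{1,2}' matches between 1 and 2 consecutive a's (greedy).
String: 'aaabaaababa'
Finding runs of a's and applying greedy matching:
  Run at pos 0: 'aaa' (length 3)
  Run at pos 4: 'aaa' (length 3)
  Run at pos 8: 'a' (length 1)
  Run at pos 10: 'a' (length 1)
Matches: ['aa', 'a', 'aa', 'a', 'a', 'a']
Count: 6

6


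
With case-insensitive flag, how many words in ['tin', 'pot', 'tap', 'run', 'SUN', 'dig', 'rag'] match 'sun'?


Case-insensitive matching: compare each word's lowercase form to 'sun'.
  'tin' -> lower='tin' -> no
  'pot' -> lower='pot' -> no
  'tap' -> lower='tap' -> no
  'run' -> lower='run' -> no
  'SUN' -> lower='sun' -> MATCH
  'dig' -> lower='dig' -> no
  'rag' -> lower='rag' -> no
Matches: ['SUN']
Count: 1

1


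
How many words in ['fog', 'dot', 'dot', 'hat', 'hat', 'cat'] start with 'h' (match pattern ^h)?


Pattern ^h anchors to start of word. Check which words begin with 'h':
  'fog' -> no
  'dot' -> no
  'dot' -> no
  'hat' -> MATCH (starts with 'h')
  'hat' -> MATCH (starts with 'h')
  'cat' -> no
Matching words: ['hat', 'hat']
Count: 2

2


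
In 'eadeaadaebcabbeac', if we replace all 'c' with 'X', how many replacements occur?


re.sub('c', 'X', text) replaces every occurrence of 'c' with 'X'.
Text: 'eadeaadaebcabbeac'
Scanning for 'c':
  pos 10: 'c' -> replacement #1
  pos 16: 'c' -> replacement #2
Total replacements: 2

2


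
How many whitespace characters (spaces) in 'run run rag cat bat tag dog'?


\s matches whitespace characters (spaces, tabs, etc.).
Text: 'run run rag cat bat tag dog'
This text has 7 words separated by spaces.
Number of spaces = number of words - 1 = 7 - 1 = 6

6


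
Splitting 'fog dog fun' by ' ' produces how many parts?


Splitting by ' ' breaks the string at each occurrence of the separator.
Text: 'fog dog fun'
Parts after split:
  Part 1: 'fog'
  Part 2: 'dog'
  Part 3: 'fun'
Total parts: 3

3


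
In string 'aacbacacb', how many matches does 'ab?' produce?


Pattern 'ab?' matches 'a' optionally followed by 'b'.
String: 'aacbacacb'
Scanning left to right for 'a' then checking next char:
  Match 1: 'a' (a not followed by b)
  Match 2: 'a' (a not followed by b)
  Match 3: 'a' (a not followed by b)
  Match 4: 'a' (a not followed by b)
Total matches: 4

4


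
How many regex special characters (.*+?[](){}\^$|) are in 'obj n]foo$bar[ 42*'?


Regex special characters are: . * + ? [ ] ( ) { } \ ^ $ |
Scanning 'obj n]foo$bar[ 42*':
  pos 5: ']' -> SPECIAL
  pos 9: '$' -> SPECIAL
  pos 13: '[' -> SPECIAL
  pos 17: '*' -> SPECIAL
Special chars found: [']', '$', '[', '*']
Total: 4

4


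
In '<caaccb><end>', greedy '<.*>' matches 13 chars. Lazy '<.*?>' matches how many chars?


Greedy '<.*>' tries to match as MUCH as possible.
Lazy '<.*?>' tries to match as LITTLE as possible.

String: '<caaccb><end>'
Greedy '<.*>' starts at first '<' and extends to the LAST '>': '<caaccb><end>' (13 chars)
Lazy '<.*?>' starts at first '<' and stops at the FIRST '>': '<caaccb>' (8 chars)

8


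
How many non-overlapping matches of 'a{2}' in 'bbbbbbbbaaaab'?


Pattern 'a{2}' matches exactly 2 consecutive a's (greedy, non-overlapping).
String: 'bbbbbbbbaaaab'
Scanning for runs of a's:
  Run at pos 8: 'aaaa' (length 4) -> 2 match(es)
Matches found: ['aa', 'aa']
Total: 2

2


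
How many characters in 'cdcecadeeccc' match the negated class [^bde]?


Negated class [^bde] matches any char NOT in {b, d, e}
Scanning 'cdcecadeeccc':
  pos 0: 'c' -> MATCH
  pos 1: 'd' -> no (excluded)
  pos 2: 'c' -> MATCH
  pos 3: 'e' -> no (excluded)
  pos 4: 'c' -> MATCH
  pos 5: 'a' -> MATCH
  pos 6: 'd' -> no (excluded)
  pos 7: 'e' -> no (excluded)
  pos 8: 'e' -> no (excluded)
  pos 9: 'c' -> MATCH
  pos 10: 'c' -> MATCH
  pos 11: 'c' -> MATCH
Total matches: 7

7


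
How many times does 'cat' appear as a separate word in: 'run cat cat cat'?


Scanning each word for exact match 'cat':
  Word 1: 'run' -> no
  Word 2: 'cat' -> MATCH
  Word 3: 'cat' -> MATCH
  Word 4: 'cat' -> MATCH
Total matches: 3

3


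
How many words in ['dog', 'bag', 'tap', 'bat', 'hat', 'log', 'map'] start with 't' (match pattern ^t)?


Pattern ^t anchors to start of word. Check which words begin with 't':
  'dog' -> no
  'bag' -> no
  'tap' -> MATCH (starts with 't')
  'bat' -> no
  'hat' -> no
  'log' -> no
  'map' -> no
Matching words: ['tap']
Count: 1

1


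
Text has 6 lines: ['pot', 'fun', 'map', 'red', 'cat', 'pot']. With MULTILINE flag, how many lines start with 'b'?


With MULTILINE flag, ^ matches the start of each line.
Lines: ['pot', 'fun', 'map', 'red', 'cat', 'pot']
Checking which lines start with 'b':
  Line 1: 'pot' -> no
  Line 2: 'fun' -> no
  Line 3: 'map' -> no
  Line 4: 'red' -> no
  Line 5: 'cat' -> no
  Line 6: 'pot' -> no
Matching lines: []
Count: 0

0


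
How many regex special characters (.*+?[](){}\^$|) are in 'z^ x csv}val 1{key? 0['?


Regex special characters are: . * + ? [ ] ( ) { } \ ^ $ |
Scanning 'z^ x csv}val 1{key? 0[':
  pos 1: '^' -> SPECIAL
  pos 8: '}' -> SPECIAL
  pos 14: '{' -> SPECIAL
  pos 18: '?' -> SPECIAL
  pos 21: '[' -> SPECIAL
Special chars found: ['^', '}', '{', '?', '[']
Total: 5

5


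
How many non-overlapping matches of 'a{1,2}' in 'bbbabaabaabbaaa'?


Pattern 'a{1,2}' matches between 1 and 2 consecutive a's (greedy).
String: 'bbbabaabaabbaaa'
Finding runs of a's and applying greedy matching:
  Run at pos 3: 'a' (length 1)
  Run at pos 5: 'aa' (length 2)
  Run at pos 8: 'aa' (length 2)
  Run at pos 12: 'aaa' (length 3)
Matches: ['a', 'aa', 'aa', 'aa', 'a']
Count: 5

5


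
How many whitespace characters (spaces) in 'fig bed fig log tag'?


\s matches whitespace characters (spaces, tabs, etc.).
Text: 'fig bed fig log tag'
This text has 5 words separated by spaces.
Number of spaces = number of words - 1 = 5 - 1 = 4

4


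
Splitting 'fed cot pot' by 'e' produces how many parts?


Splitting by 'e' breaks the string at each occurrence of the separator.
Text: 'fed cot pot'
Parts after split:
  Part 1: 'f'
  Part 2: 'd cot pot'
Total parts: 2

2


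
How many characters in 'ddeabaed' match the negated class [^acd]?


Negated class [^acd] matches any char NOT in {a, c, d}
Scanning 'ddeabaed':
  pos 0: 'd' -> no (excluded)
  pos 1: 'd' -> no (excluded)
  pos 2: 'e' -> MATCH
  pos 3: 'a' -> no (excluded)
  pos 4: 'b' -> MATCH
  pos 5: 'a' -> no (excluded)
  pos 6: 'e' -> MATCH
  pos 7: 'd' -> no (excluded)
Total matches: 3

3


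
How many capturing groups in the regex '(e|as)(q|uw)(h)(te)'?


To count capturing groups, count each '(' that starts a group.
Pattern: '(e|as)(q|uw)(h)(te)'
Walking through the pattern:
  Position 0: '(' -> group #1
  Position 6: '(' -> group #2
  Position 12: '(' -> group #3
  Position 15: '(' -> group #4
Total capturing groups: 4

4


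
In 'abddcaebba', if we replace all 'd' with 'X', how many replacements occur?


re.sub('d', 'X', text) replaces every occurrence of 'd' with 'X'.
Text: 'abddcaebba'
Scanning for 'd':
  pos 2: 'd' -> replacement #1
  pos 3: 'd' -> replacement #2
Total replacements: 2

2


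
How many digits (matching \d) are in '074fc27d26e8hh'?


\d matches any digit 0-9.
Scanning '074fc27d26e8hh':
  pos 0: '0' -> DIGIT
  pos 1: '7' -> DIGIT
  pos 2: '4' -> DIGIT
  pos 5: '2' -> DIGIT
  pos 6: '7' -> DIGIT
  pos 8: '2' -> DIGIT
  pos 9: '6' -> DIGIT
  pos 11: '8' -> DIGIT
Digits found: ['0', '7', '4', '2', '7', '2', '6', '8']
Total: 8

8


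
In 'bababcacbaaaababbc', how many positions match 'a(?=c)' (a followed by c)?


Lookahead 'a(?=c)' matches 'a' only when followed by 'c'.
String: 'bababcacbaaaababbc'
Checking each position where char is 'a':
  pos 1: 'a' -> no (next='b')
  pos 3: 'a' -> no (next='b')
  pos 6: 'a' -> MATCH (next='c')
  pos 9: 'a' -> no (next='a')
  pos 10: 'a' -> no (next='a')
  pos 11: 'a' -> no (next='a')
  pos 12: 'a' -> no (next='b')
  pos 14: 'a' -> no (next='b')
Matching positions: [6]
Count: 1

1


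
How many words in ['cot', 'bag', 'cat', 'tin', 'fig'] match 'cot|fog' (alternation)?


Alternation 'cot|fog' matches either 'cot' or 'fog'.
Checking each word:
  'cot' -> MATCH
  'bag' -> no
  'cat' -> no
  'tin' -> no
  'fig' -> no
Matches: ['cot']
Count: 1

1


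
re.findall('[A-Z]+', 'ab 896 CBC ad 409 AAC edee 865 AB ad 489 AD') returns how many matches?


Pattern '[A-Z]+' finds one or more uppercase letters.
Text: 'ab 896 CBC ad 409 AAC edee 865 AB ad 489 AD'
Scanning for matches:
  Match 1: 'CBC'
  Match 2: 'AAC'
  Match 3: 'AB'
  Match 4: 'AD'
Total matches: 4

4


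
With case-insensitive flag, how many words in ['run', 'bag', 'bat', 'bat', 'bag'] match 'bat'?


Case-insensitive matching: compare each word's lowercase form to 'bat'.
  'run' -> lower='run' -> no
  'bag' -> lower='bag' -> no
  'bat' -> lower='bat' -> MATCH
  'bat' -> lower='bat' -> MATCH
  'bag' -> lower='bag' -> no
Matches: ['bat', 'bat']
Count: 2

2
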